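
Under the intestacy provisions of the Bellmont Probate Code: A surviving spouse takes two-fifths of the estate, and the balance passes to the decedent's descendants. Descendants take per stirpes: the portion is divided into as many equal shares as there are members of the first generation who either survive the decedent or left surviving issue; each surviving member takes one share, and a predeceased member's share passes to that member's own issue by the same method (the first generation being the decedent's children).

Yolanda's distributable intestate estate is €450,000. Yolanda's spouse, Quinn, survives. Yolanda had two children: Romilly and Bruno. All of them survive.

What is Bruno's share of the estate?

Quinn takes two-fifths of €450,000 = €180,000. The remaining €270,000 passes to the descendants.
The descendants' portion (€270,000) is divided into 2 shares of €135,000: Romilly and Bruno each take €135,000.

Bruno receives €135,000.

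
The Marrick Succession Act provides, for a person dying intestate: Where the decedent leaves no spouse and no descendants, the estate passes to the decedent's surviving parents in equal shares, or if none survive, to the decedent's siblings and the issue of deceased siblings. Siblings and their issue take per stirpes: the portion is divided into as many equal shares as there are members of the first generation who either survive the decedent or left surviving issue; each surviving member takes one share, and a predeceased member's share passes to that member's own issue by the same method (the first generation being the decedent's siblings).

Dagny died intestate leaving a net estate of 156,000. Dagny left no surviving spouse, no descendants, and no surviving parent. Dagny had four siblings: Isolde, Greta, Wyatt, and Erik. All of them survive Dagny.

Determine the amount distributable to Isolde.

The entire 156,000 passes to the siblings and their issue.
That amount (156,000) is divided into 4 shares of 39,000: Isolde, Greta, Wyatt, and Erik each take 39,000.

Isolde receives 39,000.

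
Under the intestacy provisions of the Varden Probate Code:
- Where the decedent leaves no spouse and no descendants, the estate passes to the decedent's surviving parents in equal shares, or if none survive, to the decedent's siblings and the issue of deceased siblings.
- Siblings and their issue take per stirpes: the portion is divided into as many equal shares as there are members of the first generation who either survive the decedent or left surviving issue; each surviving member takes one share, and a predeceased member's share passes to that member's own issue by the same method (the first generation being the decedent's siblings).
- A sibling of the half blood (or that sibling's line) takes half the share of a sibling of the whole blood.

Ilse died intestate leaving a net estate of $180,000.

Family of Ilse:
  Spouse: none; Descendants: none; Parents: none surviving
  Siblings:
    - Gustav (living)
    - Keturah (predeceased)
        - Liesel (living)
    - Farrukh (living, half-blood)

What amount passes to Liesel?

Liesel receives $72,000.

The entire $180,000 passes to the siblings and their issue.
Counting each half-blood sibling's line as half a unit, there are 5/2 units in $180,000, so one unit is $72,000. Whole-blood lines (Gustav and Keturah) take $72,000 each; half-blood lines (Farrukh) take $36,000 each.
Keturah's share ($72,000) passes entirely to Liesel.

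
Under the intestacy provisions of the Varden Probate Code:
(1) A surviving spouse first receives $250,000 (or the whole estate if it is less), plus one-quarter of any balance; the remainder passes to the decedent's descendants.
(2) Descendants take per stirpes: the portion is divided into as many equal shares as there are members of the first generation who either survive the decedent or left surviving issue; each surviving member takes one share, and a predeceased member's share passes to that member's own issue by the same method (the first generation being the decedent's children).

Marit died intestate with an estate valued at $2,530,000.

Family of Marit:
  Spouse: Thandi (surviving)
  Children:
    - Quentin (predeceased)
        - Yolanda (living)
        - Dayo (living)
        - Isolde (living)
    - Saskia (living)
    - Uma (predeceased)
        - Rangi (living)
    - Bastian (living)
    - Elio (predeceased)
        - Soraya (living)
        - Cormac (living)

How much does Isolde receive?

Isolde receives $114,000.

Thandi first takes $250,000, leaving a balance of $2,280,000. Thandi then takes one-quarter of the balance ($570,000), for a total of $820,000. The remaining $1,710,000 passes to the descendants.
The descendants' portion ($1,710,000) is divided into 5 shares of $342,000: Saskia and Bastian each take $342,000; Quentin's $342,000 share passes to Quentin's issue; Uma's $342,000 share passes to Uma's issue; Elio's $342,000 share passes to Elio's issue.
Quentin's share ($342,000) is divided into 3 shares of $114,000: Yolanda, Dayo, and Isolde each take $114,000.
Uma's share ($342,000) passes entirely to Rangi.
Elio's share ($342,000) is divided into 2 shares of $171,000: Soraya and Cormac each take $171,000.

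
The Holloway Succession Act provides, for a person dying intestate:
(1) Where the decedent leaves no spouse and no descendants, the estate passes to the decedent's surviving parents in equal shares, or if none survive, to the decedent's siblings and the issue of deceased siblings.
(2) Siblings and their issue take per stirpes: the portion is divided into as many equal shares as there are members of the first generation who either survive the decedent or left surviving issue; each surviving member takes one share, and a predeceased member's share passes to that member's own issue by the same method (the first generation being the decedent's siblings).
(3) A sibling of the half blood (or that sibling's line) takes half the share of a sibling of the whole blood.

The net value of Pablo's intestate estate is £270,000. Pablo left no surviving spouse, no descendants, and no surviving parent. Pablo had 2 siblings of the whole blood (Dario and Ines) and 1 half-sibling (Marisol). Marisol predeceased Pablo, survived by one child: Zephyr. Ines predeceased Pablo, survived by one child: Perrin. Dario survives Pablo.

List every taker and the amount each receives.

The entire £270,000 passes to the siblings and their issue.
Counting each half-blood sibling's line as half a unit, there are 5/2 units in £270,000, so one unit is £108,000. Whole-blood lines (Dario and Ines) take £108,000 each; half-blood lines (Marisol) take £54,000 each.
Marisol's share (£54,000) passes entirely to Zephyr.
Ines's share (£108,000) passes entirely to Perrin.

Dario: £108,000; Zephyr: £54,000; Perrin: £108,000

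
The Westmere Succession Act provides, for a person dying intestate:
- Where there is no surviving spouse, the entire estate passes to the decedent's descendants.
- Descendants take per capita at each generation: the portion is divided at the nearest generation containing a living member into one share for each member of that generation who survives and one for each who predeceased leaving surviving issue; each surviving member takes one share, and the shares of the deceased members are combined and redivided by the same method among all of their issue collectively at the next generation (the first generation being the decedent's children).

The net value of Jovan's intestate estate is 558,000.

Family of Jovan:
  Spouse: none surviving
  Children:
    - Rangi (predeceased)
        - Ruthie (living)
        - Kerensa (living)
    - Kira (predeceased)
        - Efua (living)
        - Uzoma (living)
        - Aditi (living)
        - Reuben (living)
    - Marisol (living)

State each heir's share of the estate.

The entire 558,000 passes to the descendants.
That amount (558,000) is divided at the children's generation into 3 shares of 186,000. Marisol takes 186,000. The 2 shares of the deceased (Rangi and Kira) are combined into a pool of 372,000.
That pool (372,000) is divided at the grandchildren's generation equally among Ruthie, Kerensa, Efua, Uzoma, Aditi, and Reuben: 62,000 each.

Ruthie: 62,000; Kerensa: 62,000; Efua: 62,000; Uzoma: 62,000; Aditi: 62,000; Reuben: 62,000; Marisol: 186,000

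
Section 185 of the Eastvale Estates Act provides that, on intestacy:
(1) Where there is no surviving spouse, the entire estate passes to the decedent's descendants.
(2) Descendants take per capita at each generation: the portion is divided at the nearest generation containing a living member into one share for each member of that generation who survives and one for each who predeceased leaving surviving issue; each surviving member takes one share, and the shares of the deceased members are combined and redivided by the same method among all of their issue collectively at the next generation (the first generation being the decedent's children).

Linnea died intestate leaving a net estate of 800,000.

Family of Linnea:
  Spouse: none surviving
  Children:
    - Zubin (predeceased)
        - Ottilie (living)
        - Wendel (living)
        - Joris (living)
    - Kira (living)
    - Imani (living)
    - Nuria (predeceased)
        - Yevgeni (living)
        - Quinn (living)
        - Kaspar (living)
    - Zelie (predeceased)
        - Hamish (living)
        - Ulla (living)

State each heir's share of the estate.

Ottilie: 60,000; Wendel: 60,000; Joris: 60,000; Kira: 160,000; Imani: 160,000; Yevgeni: 60,000; Quinn: 60,000; Kaspar: 60,000; Hamish: 60,000; Ulla: 60,000

The entire 800,000 passes to the descendants.
That amount (800,000) is divided at the children's generation into 5 shares of 160,000. Kira and Imani each take 160,000. The 3 shares of the deceased (Zubin, Nuria, and Zelie) are combined into a pool of 480,000.
That pool (480,000) is divided at the grandchildren's generation equally among Ottilie, Wendel, Joris, Yevgeni, Quinn, Kaspar, Hamish, and Ulla: 60,000 each.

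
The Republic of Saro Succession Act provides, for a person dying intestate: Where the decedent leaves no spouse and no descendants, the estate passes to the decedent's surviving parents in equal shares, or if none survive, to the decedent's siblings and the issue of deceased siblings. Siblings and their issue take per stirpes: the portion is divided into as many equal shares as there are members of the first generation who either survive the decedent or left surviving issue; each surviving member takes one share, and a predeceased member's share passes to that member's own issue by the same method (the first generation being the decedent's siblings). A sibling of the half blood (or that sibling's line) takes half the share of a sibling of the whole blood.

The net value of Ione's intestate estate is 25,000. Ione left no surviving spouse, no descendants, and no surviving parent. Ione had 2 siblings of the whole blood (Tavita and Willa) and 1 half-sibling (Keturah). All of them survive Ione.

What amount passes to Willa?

The entire 25,000 passes to the siblings and their issue.
Counting each half-blood sibling's line as half a unit, there are 5/2 units in 25,000, so one unit is 10,000. Whole-blood lines (Tavita and Willa) take 10,000 each; half-blood lines (Keturah) take 5,000 each.

Willa receives 10,000.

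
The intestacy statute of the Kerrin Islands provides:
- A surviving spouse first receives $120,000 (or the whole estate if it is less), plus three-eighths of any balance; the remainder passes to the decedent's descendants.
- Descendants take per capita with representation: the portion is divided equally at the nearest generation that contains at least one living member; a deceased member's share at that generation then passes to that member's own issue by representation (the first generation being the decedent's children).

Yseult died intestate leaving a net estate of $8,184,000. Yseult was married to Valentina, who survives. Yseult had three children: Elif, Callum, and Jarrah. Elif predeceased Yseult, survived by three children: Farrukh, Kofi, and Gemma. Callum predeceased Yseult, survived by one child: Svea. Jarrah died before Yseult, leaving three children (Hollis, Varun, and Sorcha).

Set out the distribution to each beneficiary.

Valentina: $3,144,000; Farrukh: $720,000; Kofi: $720,000; Gemma: $720,000; Svea: $720,000; Hollis: $720,000; Varun: $720,000; Sorcha: $720,000

Valentina first takes $120,000, leaving a balance of $8,064,000. Valentina then takes three-eighths of the balance ($3,024,000), for a total of $3,144,000. The remaining $5,040,000 passes to the descendants.
No child survives, so the initial division is made at the grandchildren's generation.
The descendants' portion ($5,040,000) is divided into 7 shares of $720,000: Farrukh, Kofi, Gemma, Svea, Hollis, Varun, and Sorcha each take $720,000.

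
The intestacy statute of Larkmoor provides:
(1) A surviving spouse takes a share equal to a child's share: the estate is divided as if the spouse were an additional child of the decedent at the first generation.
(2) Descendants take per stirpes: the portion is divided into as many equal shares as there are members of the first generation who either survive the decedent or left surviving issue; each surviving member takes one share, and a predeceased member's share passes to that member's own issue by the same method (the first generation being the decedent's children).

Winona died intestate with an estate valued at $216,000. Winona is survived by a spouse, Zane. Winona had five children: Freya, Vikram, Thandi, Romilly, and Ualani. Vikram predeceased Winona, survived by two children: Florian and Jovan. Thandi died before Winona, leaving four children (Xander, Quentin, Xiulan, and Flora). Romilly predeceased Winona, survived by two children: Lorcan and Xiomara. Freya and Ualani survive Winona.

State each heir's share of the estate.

The spouse counts as an additional share at the children's level, so there are 6 primary shares of $36,000. Zane takes one such share ($36,000).
The children's combined portion ($180,000) is divided into 5 shares of $36,000: Freya and Ualani each take $36,000; Vikram's $36,000 share passes to Vikram's issue; Thandi's $36,000 share passes to Thandi's issue; Romilly's $36,000 share passes to Romilly's issue.
Vikram's share ($36,000) is divided into 2 shares of $18,000: Florian and Jovan each take $18,000.
Thandi's share ($36,000) is divided into 4 shares of $9,000: Xander, Quentin, Xiulan, and Flora each take $9,000.
Romilly's share ($36,000) is divided into 2 shares of $18,000: Lorcan and Xiomara each take $18,000.

Zane: $36,000; Freya: $36,000; Florian: $18,000; Jovan: $18,000; Xander: $9,000; Quentin: $9,000; Xiulan: $9,000; Flora: $9,000; Lorcan: $18,000; Xiomara: $18,000; Ualani: $36,000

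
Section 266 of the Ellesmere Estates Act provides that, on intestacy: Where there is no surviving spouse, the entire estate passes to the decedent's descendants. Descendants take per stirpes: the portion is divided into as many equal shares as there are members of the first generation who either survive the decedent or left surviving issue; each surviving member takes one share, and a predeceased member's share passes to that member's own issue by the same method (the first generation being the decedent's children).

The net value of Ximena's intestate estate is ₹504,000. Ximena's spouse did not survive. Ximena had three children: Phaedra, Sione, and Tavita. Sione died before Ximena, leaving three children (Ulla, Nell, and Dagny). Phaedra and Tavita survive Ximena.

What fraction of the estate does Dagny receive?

Dagny receives 1/9 of the estate.

The entire ₹504,000 passes to the descendants.
That amount (₹504,000) is divided into 3 shares of ₹168,000: Phaedra and Tavita each take ₹168,000; Sione's ₹168,000 share passes to Sione's issue.
Sione's share (₹168,000) is divided into 3 shares of ₹56,000: Ulla, Nell, and Dagny each take ₹56,000.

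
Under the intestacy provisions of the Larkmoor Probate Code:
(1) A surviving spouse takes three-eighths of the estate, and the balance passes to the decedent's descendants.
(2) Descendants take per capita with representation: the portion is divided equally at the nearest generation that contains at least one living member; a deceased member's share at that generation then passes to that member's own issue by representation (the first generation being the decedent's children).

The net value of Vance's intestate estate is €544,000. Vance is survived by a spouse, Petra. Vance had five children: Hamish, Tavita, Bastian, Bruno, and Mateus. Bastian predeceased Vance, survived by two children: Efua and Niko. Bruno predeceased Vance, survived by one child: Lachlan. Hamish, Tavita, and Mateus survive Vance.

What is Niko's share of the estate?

Niko receives €34,000.

Petra takes three-eighths of €544,000 = €204,000. The remaining €340,000 passes to the descendants.
The descendants' portion (€340,000) is divided into 5 shares of €68,000: Hamish, Tavita, and Mateus each take €68,000; Bastian's €68,000 share passes to Bastian's issue; Bruno's €68,000 share passes to Bruno's issue.
Bastian's share (€68,000) is divided into 2 shares of €34,000: Efua and Niko each take €34,000.
Bruno's share (€68,000) passes entirely to Lachlan.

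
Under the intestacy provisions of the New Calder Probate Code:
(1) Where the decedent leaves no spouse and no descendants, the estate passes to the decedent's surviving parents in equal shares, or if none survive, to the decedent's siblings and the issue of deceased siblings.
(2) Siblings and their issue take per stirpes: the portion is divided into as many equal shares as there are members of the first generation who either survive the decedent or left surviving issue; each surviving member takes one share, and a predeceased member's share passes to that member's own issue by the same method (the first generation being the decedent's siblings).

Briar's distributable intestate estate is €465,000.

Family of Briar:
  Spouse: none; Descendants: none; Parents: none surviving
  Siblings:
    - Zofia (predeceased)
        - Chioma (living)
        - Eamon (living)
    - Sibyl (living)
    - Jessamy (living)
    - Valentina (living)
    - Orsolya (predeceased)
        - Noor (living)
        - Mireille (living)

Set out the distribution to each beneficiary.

Chioma: €46,500; Eamon: €46,500; Sibyl: €93,000; Jessamy: €93,000; Valentina: €93,000; Noor: €46,500; Mireille: €46,500

The entire €465,000 passes to the siblings and their issue.
That amount (€465,000) is divided into 5 shares of €93,000: Sibyl, Jessamy, and Valentina each take €93,000; Zofia's €93,000 share passes to Zofia's issue; Orsolya's €93,000 share passes to Orsolya's issue.
Zofia's share (€93,000) is divided into 2 shares of €46,500: Chioma and Eamon each take €46,500.
Orsolya's share (€93,000) is divided into 2 shares of €46,500: Noor and Mireille each take €46,500.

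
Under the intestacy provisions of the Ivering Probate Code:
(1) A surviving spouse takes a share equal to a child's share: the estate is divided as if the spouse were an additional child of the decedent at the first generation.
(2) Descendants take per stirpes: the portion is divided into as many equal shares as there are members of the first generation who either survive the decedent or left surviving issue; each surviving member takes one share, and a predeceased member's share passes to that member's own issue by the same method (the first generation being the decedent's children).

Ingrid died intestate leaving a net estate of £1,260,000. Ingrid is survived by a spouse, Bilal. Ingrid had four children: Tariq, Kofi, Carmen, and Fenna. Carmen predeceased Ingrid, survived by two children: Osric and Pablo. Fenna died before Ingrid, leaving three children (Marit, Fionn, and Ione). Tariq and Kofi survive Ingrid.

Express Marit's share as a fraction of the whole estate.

The spouse counts as an additional share at the children's level, so there are 5 primary shares of £252,000. Bilal takes one such share (£252,000).
The children's combined portion (£1,008,000) is divided into 4 shares of £252,000: Tariq and Kofi each take £252,000; Carmen's £252,000 share passes to Carmen's issue; Fenna's £252,000 share passes to Fenna's issue.
Carmen's share (£252,000) is divided into 2 shares of £126,000: Osric and Pablo each take £126,000.
Fenna's share (£252,000) is divided into 3 shares of £84,000: Marit, Fionn, and Ione each take £84,000.

Marit receives 1/15 of the estate.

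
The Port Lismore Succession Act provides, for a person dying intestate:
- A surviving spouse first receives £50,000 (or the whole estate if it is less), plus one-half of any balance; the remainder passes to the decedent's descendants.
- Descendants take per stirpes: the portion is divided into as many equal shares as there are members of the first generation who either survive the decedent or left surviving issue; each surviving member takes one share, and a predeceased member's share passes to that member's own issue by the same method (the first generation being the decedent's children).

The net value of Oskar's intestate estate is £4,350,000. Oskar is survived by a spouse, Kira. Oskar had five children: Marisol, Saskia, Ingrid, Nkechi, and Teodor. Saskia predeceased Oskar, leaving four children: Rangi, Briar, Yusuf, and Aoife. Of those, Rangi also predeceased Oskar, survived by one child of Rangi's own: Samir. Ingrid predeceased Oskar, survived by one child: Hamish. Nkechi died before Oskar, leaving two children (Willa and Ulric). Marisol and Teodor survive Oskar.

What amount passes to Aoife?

Aoife receives £107,500.

Kira first takes £50,000, leaving a balance of £4,300,000. Kira then takes one-half of the balance (£2,150,000), for a total of £2,200,000. The remaining £2,150,000 passes to the descendants.
The descendants' portion (£2,150,000) is divided into 5 shares of £430,000: Marisol and Teodor each take £430,000; Saskia's £430,000 share passes to Saskia's issue; Ingrid's £430,000 share passes to Ingrid's issue; Nkechi's £430,000 share passes to Nkechi's issue.
Saskia's share (£430,000) is divided into 4 shares of £107,500: Briar, Yusuf, and Aoife each take £107,500; Rangi's £107,500 share passes to Rangi's issue.
Rangi's share (£107,500) passes entirely to Samir.
Ingrid's share (£430,000) passes entirely to Hamish.
Nkechi's share (£430,000) is divided into 2 shares of £215,000: Willa and Ulric each take £215,000.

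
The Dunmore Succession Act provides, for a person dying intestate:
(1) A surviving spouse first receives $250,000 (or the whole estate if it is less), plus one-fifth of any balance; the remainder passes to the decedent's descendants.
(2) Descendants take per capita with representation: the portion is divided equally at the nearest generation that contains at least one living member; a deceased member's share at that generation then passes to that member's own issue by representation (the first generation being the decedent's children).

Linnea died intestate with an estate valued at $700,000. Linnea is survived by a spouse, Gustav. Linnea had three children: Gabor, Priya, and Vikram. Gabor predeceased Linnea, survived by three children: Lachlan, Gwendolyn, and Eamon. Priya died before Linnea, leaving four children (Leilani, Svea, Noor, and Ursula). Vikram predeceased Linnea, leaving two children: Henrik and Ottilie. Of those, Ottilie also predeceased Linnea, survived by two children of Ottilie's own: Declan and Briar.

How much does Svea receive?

Svea receives $40,000.

Gustav first takes $250,000, leaving a balance of $450,000. Gustav then takes one-fifth of the balance ($90,000), for a total of $340,000. The remaining $360,000 passes to the descendants.
No child survives, so the initial division is made at the grandchildren's generation.
The descendants' portion ($360,000) is divided into 9 shares of $40,000: Lachlan, Gwendolyn, Eamon, Leilani, Svea, Noor, Ursula, and Henrik each take $40,000; Ottilie's $40,000 share passes to Ottilie's issue.
Ottilie's share ($40,000) is divided into 2 shares of $20,000: Declan and Briar each take $20,000.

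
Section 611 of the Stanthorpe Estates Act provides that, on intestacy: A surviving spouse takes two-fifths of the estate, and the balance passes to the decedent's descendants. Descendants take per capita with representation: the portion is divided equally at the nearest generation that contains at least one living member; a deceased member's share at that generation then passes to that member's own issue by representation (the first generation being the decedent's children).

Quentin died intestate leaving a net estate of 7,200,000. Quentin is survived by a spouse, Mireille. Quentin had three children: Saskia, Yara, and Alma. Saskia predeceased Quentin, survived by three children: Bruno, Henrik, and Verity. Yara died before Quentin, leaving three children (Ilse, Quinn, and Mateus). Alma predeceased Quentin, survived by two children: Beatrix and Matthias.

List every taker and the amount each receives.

Mireille: 2,880,000; Bruno: 540,000; Henrik: 540,000; Verity: 540,000; Ilse: 540,000; Quinn: 540,000; Mateus: 540,000; Beatrix: 540,000; Matthias: 540,000

Mireille takes two-fifths of 7,200,000 = 2,880,000. The remaining 4,320,000 passes to the descendants.
No child survives, so the initial division is made at the grandchildren's generation.
The descendants' portion (4,320,000) is divided into 8 shares of 540,000: Bruno, Henrik, Verity, Ilse, Quinn, Mateus, Beatrix, and Matthias each take 540,000.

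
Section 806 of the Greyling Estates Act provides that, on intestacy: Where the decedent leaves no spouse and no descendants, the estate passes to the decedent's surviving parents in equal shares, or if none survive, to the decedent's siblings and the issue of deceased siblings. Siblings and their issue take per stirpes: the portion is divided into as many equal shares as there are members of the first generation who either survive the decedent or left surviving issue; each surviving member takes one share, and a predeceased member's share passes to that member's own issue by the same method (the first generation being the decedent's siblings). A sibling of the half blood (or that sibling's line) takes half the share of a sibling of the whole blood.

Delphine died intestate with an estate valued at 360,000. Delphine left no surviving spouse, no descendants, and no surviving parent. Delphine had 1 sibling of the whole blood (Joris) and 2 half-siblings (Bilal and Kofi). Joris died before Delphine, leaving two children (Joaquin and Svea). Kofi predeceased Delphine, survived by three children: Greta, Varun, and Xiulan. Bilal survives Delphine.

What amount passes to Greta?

The entire 360,000 passes to the siblings and their issue.
Counting each half-blood sibling's line as half a unit, there are 2 units in 360,000, so one unit is 180,000. Whole-blood lines (Joris) take 180,000 each; half-blood lines (Bilal and Kofi) take 90,000 each.
Joris's share (180,000) is divided into 2 shares of 90,000: Joaquin and Svea each take 90,000.
Kofi's share (90,000) is divided into 3 shares of 30,000: Greta, Varun, and Xiulan each take 30,000.

Greta receives 30,000.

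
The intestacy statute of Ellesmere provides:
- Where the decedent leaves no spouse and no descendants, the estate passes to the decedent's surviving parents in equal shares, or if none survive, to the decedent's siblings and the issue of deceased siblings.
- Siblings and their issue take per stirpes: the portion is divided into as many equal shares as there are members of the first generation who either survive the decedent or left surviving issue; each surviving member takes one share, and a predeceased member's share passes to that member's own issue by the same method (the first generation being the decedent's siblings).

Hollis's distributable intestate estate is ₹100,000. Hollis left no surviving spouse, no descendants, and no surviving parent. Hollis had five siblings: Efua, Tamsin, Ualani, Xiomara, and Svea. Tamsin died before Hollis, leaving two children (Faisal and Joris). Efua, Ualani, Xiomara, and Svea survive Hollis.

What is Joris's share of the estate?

The entire ₹100,000 passes to the siblings and their issue.
That amount (₹100,000) is divided into 5 shares of ₹20,000: Efua, Ualani, Xiomara, and Svea each take ₹20,000; Tamsin's ₹20,000 share passes to Tamsin's issue.
Tamsin's share (₹20,000) is divided into 2 shares of ₹10,000: Faisal and Joris each take ₹10,000.

Joris receives ₹10,000.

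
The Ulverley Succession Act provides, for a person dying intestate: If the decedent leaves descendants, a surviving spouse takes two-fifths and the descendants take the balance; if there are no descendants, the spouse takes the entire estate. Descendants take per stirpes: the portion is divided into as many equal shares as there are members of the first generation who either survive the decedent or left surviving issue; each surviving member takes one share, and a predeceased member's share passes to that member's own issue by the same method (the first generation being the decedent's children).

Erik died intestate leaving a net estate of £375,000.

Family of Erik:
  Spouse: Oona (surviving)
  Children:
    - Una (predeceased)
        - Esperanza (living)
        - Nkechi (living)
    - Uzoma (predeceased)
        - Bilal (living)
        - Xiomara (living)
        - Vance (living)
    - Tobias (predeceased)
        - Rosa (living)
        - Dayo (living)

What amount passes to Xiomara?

Xiomara receives £25,000.

Oona takes two-fifths of £375,000 = £150,000. The remaining £225,000 passes to the descendants.
The descendants' portion (£225,000) is divided into 3 shares of £75,000: Una's £75,000 share passes to Una's issue; Uzoma's £75,000 share passes to Uzoma's issue; Tobias's £75,000 share passes to Tobias's issue.
Una's share (£75,000) is divided into 2 shares of £37,500: Esperanza and Nkechi each take £37,500.
Uzoma's share (£75,000) is divided into 3 shares of £25,000: Bilal, Xiomara, and Vance each take £25,000.
Tobias's share (£75,000) is divided into 2 shares of £37,500: Rosa and Dayo each take £37,500.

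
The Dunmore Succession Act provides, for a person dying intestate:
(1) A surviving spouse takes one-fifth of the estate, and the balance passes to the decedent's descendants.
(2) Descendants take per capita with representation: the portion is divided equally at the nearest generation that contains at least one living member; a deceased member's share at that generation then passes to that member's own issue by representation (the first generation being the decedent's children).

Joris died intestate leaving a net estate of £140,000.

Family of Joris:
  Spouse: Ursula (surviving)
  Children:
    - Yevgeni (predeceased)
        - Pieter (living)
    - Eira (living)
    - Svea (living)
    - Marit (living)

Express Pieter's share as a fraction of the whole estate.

Pieter receives 1/5 of the estate.

Ursula takes one-fifth of £140,000 = £28,000. The remaining £112,000 passes to the descendants.
The descendants' portion (£112,000) is divided into 4 shares of £28,000: Eira, Svea, and Marit each take £28,000; Yevgeni's £28,000 share passes to Yevgeni's issue.
Yevgeni's share (£28,000) passes entirely to Pieter.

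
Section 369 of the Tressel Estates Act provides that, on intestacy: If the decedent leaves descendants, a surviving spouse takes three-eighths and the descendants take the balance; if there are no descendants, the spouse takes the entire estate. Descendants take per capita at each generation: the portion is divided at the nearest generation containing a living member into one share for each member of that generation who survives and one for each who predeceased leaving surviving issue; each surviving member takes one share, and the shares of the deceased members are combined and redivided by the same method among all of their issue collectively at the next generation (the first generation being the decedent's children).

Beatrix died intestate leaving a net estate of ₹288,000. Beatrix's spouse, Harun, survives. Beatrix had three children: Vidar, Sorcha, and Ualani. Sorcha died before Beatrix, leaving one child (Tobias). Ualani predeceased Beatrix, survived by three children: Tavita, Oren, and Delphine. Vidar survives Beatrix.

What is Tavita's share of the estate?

Tavita receives ₹30,000.

Harun takes three-eighths of ₹288,000 = ₹108,000. The remaining ₹180,000 passes to the descendants.
The descendants' portion (₹180,000) is divided at the children's generation into 3 shares of ₹60,000. Vidar takes ₹60,000. The 2 shares of the deceased (Sorcha and Ualani) are combined into a pool of ₹120,000.
That pool (₹120,000) is divided at the grandchildren's generation equally among Tobias, Tavita, Oren, and Delphine: ₹30,000 each.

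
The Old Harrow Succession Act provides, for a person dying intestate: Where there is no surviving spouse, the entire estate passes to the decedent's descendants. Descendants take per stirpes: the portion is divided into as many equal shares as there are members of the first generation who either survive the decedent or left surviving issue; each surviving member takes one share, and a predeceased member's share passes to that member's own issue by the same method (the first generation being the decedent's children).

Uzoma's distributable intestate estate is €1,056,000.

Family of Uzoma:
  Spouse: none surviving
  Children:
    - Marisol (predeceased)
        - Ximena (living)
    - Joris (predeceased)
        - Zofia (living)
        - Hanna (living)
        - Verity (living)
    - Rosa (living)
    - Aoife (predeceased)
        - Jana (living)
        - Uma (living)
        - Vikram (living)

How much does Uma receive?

The entire €1,056,000 passes to the descendants.
That amount (€1,056,000) is divided into 4 shares of €264,000: Rosa takes €264,000; Marisol's €264,000 share passes to Marisol's issue; Joris's €264,000 share passes to Joris's issue; Aoife's €264,000 share passes to Aoife's issue.
Marisol's share (€264,000) passes entirely to Ximena.
Joris's share (€264,000) is divided into 3 shares of €88,000: Zofia, Hanna, and Verity each take €88,000.
Aoife's share (€264,000) is divided into 3 shares of €88,000: Jana, Uma, and Vikram each take €88,000.

Uma receives €88,000.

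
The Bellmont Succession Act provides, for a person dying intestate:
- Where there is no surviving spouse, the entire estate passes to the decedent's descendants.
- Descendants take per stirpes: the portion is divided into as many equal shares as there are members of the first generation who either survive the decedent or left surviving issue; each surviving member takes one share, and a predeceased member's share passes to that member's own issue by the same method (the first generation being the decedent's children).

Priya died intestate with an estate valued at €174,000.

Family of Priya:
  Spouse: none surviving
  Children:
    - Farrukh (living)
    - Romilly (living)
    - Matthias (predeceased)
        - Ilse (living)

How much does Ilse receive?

The entire €174,000 passes to the descendants.
That amount (€174,000) is divided into 3 shares of €58,000: Farrukh and Romilly each take €58,000; Matthias's €58,000 share passes to Matthias's issue.
Matthias's share (€58,000) passes entirely to Ilse.

Ilse receives €58,000.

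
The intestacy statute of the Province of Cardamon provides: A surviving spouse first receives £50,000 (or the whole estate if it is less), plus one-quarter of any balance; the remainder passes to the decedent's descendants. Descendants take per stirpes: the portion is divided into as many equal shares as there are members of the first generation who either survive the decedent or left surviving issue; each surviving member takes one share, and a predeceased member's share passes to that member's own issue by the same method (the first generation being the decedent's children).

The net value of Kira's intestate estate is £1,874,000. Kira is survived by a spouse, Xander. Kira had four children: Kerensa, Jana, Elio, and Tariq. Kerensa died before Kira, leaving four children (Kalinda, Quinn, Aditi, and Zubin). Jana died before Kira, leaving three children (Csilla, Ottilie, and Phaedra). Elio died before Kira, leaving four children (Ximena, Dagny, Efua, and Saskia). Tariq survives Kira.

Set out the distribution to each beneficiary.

Xander: £506,000; Kalinda: £85,500; Quinn: £85,500; Aditi: £85,500; Zubin: £85,500; Csilla: £114,000; Ottilie: £114,000; Phaedra: £114,000; Ximena: £85,500; Dagny: £85,500; Efua: £85,500; Saskia: £85,500; Tariq: £342,000

Xander first takes £50,000, leaving a balance of £1,824,000. Xander then takes one-quarter of the balance (£456,000), for a total of £506,000. The remaining £1,368,000 passes to the descendants.
The descendants' portion (£1,368,000) is divided into 4 shares of £342,000: Tariq takes £342,000; Kerensa's £342,000 share passes to Kerensa's issue; Jana's £342,000 share passes to Jana's issue; Elio's £342,000 share passes to Elio's issue.
Kerensa's share (£342,000) is divided into 4 shares of £85,500: Kalinda, Quinn, Aditi, and Zubin each take £85,500.
Jana's share (£342,000) is divided into 3 shares of £114,000: Csilla, Ottilie, and Phaedra each take £114,000.
Elio's share (£342,000) is divided into 4 shares of £85,500: Ximena, Dagny, Efua, and Saskia each take £85,500.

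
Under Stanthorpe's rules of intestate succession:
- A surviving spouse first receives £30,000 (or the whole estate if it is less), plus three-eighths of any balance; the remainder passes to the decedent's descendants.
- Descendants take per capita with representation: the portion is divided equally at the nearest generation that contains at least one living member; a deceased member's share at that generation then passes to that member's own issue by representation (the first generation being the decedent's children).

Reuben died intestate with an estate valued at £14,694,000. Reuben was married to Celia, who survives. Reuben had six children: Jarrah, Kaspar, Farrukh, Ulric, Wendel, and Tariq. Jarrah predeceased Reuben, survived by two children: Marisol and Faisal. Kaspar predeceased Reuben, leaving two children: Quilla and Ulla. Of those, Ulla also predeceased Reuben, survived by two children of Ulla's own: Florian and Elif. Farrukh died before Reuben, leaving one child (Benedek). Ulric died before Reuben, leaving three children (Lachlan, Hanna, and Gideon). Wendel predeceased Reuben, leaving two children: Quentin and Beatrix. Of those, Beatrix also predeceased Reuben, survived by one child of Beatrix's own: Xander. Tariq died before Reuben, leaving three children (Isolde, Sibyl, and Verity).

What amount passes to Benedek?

Benedek receives £705,000.

Celia first takes £30,000, leaving a balance of £14,664,000. Celia then takes three-eighths of the balance (£5,499,000), for a total of £5,529,000. The remaining £9,165,000 passes to the descendants.
No child survives, so the initial division is made at the grandchildren's generation.
The descendants' portion (£9,165,000) is divided into 13 shares of £705,000: Marisol, Faisal, Quilla, Benedek, Lachlan, Hanna, Gideon, Quentin, Isolde, Sibyl, and Verity each take £705,000; Ulla's £705,000 share passes to Ulla's issue; Beatrix's £705,000 share passes to Beatrix's issue.
Ulla's share (£705,000) is divided into 2 shares of £352,500: Florian and Elif each take £352,500.
Beatrix's share (£705,000) passes entirely to Xander.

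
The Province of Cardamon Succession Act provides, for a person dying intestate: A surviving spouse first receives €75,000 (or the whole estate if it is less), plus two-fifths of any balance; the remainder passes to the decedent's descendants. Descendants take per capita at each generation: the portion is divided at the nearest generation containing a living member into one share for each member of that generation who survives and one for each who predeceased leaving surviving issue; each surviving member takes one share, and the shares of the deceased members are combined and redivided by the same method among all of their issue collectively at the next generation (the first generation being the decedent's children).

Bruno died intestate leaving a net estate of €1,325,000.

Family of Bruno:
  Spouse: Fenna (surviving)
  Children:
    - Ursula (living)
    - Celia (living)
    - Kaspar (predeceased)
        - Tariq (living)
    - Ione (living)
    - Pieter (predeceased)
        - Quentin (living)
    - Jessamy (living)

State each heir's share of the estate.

Fenna first takes €75,000, leaving a balance of €1,250,000. Fenna then takes two-fifths of the balance (€500,000), for a total of €575,000. The remaining €750,000 passes to the descendants.
The descendants' portion (€750,000) is divided at the children's generation into 6 shares of €125,000. Ursula, Celia, Ione, and Jessamy each take €125,000. The 2 shares of the deceased (Kaspar and Pieter) are combined into a pool of €250,000.
That pool (€250,000) is divided at the grandchildren's generation equally among Tariq and Quentin: €125,000 each.

Fenna: €575,000; Ursula: €125,000; Celia: €125,000; Tariq: €125,000; Ione: €125,000; Quentin: €125,000; Jessamy: €125,000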